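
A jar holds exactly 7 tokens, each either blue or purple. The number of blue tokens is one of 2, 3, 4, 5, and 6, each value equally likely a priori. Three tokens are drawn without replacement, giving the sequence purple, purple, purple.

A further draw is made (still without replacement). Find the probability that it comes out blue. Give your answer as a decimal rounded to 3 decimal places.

Under each hypothesis, the probability of the observed sequence is: P(data | r = 2) = (5/7)(4/6)(3/5) = 2/7; P(data | r = 3) = (4/7)(3/6)(2/5) = 4/35; P(data | r = 4) = (3/7)(2/6)(1/5) = 1/35; P(data | r = 5) = (2/7)(1/6)(0/5) = 0; P(data | r = 6) = (1/7)(0/6) = 0.
Multiplying each by its prior: 1/5 · 2/7 = 2/35, 1/5 · 4/35 = 4/175, 1/5 · 1/35 = 1/175, 1/5 · 0 = 0, 1/5 · 0 = 0; summing to 3/35.
The posterior is then P(r = 2 | data) = 2/3, P(r = 3 | data) = 4/15, P(r = 4 | data) = 1/15, P(r = 5 | data) = 0, P(r = 6 | data) = 0.
The predictive probability is P(blue next | data) = (1/2)(2/3) + (3/4)(4/15) + (1)(1/15) = 3/5.

0.600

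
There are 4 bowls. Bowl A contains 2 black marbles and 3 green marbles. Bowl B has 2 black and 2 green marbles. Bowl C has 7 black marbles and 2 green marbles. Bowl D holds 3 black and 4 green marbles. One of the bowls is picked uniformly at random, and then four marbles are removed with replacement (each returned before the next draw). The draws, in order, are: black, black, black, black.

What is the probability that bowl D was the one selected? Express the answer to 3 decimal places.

0.069

Under each hypothesis, the probability of the observed sequence is: P(data | bowl A) = (2/5)(2/5)(2/5)(2/5) = 0.0256; P(data | bowl B) = (2/4)(2/4)(2/4)(2/4) = 0.0625; P(data | bowl C) = (7/9)(7/9)(7/9)(7/9) = 0.36595; P(data | bowl D) = (3/7)(3/7)(3/7)(3/7) = 0.033736.
The prior-weighted likelihoods are 1/4 · 0.0256 = 0.0064, 1/4 · 0.0625 = 0.015625, 1/4 · 0.36595 = 0.091488, 1/4 · 0.033736 = 0.008434; summing to 0.12195.
Hence P(bowl D | data) = (0.008434) / (0.12195) = 0.069161.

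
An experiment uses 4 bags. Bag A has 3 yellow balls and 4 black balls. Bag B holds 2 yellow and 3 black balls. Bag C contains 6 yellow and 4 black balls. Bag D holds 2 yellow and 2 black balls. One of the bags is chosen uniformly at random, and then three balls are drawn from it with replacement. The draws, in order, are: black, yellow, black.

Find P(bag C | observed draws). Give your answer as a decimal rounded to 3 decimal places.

0.190

For each hypothesis, P(data | H) works out to: P(data | bag A) = (4/7)(3/7)(4/7) = 0.13994; P(data | bag B) = (3/5)(2/5)(3/5) = 0.144; P(data | bag C) = (4/10)(6/10)(4/10) = 0.096; P(data | bag D) = (2/4)(2/4)(2/4) = 0.125.
Multiplying each by its prior: 1/4 · 0.13994 = 0.034985, 1/4 · 0.144 = 0.036, 1/4 · 0.096 = 0.024, 1/4 · 0.125 = 0.03125; summing to 0.12624.
So P(bag C | data) = (0.024) / (0.12624) = 0.19012.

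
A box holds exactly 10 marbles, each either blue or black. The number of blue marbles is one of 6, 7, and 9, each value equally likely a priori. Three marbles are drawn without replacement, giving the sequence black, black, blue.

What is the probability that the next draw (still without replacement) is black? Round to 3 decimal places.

Under each hypothesis, the probability of the observed sequence is: P(data | r = 6) = (4/10)(3/9)(6/8) = 1/10; P(data | r = 7) = (3/10)(2/9)(7/8) = 7/120; P(data | r = 9) = (1/10)(0/9) = 0.
The prior-weighted likelihoods are 1/3 · 1/10 = 1/30, 1/3 · 7/120 = 7/360, 1/3 · 0 = 0; with total 19/360.
Normalising, the posterior is P(r = 6 | data) = 12/19, P(r = 7 | data) = 7/19, P(r = 9 | data) = 0.
So P(black next | data) = Σ P(black next | H) P(H | data) = (2/7)(12/19) + (1/7)(7/19) = 31/133.

0.233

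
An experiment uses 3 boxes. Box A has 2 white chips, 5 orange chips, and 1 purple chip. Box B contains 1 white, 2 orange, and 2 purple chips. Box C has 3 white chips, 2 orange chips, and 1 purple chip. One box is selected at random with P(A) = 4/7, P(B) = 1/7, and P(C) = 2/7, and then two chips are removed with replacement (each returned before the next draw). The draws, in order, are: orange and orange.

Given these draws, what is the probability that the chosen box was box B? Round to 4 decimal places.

0.0823

The likelihood of the observed sequence under each hypothesis: P(data | box A) = (5/8)(5/8) = 0.39062; P(data | box B) = (2/5)(2/5) = 0.16; P(data | box C) = (2/6)(2/6) = 0.11111.
Weighting by the prior gives 4/7 · 0.39062 = 0.22321, 1/7 · 0.16 = 0.022857, 2/7 · 0.11111 = 0.031746; with total 0.27782.
By Bayes' rule, P(box B | data) = (0.022857) / (0.27782) = 0.082274.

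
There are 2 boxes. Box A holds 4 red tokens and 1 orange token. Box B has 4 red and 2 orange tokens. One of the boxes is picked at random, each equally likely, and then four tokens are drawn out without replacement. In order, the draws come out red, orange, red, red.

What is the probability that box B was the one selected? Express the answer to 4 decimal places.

Compute the likelihood of the observed sequence for each case: P(data | box A) = (4/5)(1/4)(3/3)(2/2) = 1/5; P(data | box B) = (4/6)(2/5)(3/4)(2/3) = 2/15.
Multiplying each by its prior: 1/2 · 1/5 = 1/10, 1/2 · 2/15 = 1/15; these sum to 1/6.
Therefore the posterior P(box B | data) = (1/15) / (1/6) = 2/5.

0.4000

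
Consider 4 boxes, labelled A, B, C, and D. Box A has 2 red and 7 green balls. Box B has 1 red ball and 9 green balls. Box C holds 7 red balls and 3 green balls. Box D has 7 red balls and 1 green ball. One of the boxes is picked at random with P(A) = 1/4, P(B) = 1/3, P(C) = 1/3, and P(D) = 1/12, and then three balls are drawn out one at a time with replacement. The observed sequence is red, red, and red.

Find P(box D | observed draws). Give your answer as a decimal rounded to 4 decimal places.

0.3223

For each hypothesis, P(data | H) works out to: P(data | box A) = (2/9)(2/9)(2/9) = 0.010974; P(data | box B) = (1/10)(1/10)(1/10) = 0.001; P(data | box C) = (7/10)(7/10)(7/10) = 0.343; P(data | box D) = (7/8)(7/8)(7/8) = 0.66992.
Multiplying each by its prior: 1/4 · 0.010974 = 0.0027435, 1/3 · 0.001 = 0.00033333, 1/3 · 0.343 = 0.11433, 1/12 · 0.66992 = 0.055827; summing to 0.17324.
So P(box D | data) = (0.055827) / (0.17324) = 0.32226.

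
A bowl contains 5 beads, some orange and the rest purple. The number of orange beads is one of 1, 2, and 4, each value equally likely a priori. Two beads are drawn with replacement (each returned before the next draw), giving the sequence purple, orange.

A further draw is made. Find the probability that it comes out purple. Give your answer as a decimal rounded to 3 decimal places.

0.543

The likelihood of the observed sequence under each hypothesis: P(data | r = 1) = (4/5)(1/5) = 4/25; P(data | r = 2) = (3/5)(2/5) = 6/25; P(data | r = 4) = (1/5)(4/5) = 4/25.
Multiplying each by its prior: 1/3 · 4/25 = 4/75, 1/3 · 6/25 = 2/25, 1/3 · 4/25 = 4/75; with total 14/75.
Normalising, the posterior is P(r = 1 | data) = 2/7, P(r = 2 | data) = 3/7, P(r = 4 | data) = 2/7.
Averaging over the posterior, P(purple next | data) = (4/5)(2/7) + (3/5)(3/7) + (1/5)(2/7) = 19/35.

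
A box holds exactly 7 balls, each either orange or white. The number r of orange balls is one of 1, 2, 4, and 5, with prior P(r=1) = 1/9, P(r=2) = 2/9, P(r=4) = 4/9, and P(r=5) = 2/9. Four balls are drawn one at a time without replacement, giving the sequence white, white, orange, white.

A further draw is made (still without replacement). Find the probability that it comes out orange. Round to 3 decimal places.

For each hypothesis, P(data | H) works out to: P(data | r = 1) = (6/7)(5/6)(1/5)(4/4) = 1/7; P(data | r = 2) = (5/7)(4/6)(2/5)(3/4) = 1/7; P(data | r = 4) = (3/7)(2/6)(4/5)(1/4) = 1/35; P(data | r = 5) = (2/7)(1/6)(5/5)(0/4) = 0.
Multiplying each by its prior: 1/9 · 1/7 = 1/63, 2/9 · 1/7 = 2/63, 4/9 · 1/35 = 4/315, 2/9 · 0 = 0; with total 19/315.
The posterior is then P(r = 1 | data) = 5/19, P(r = 2 | data) = 10/19, P(r = 4 | data) = 4/19, P(r = 5 | data) = 0.
The predictive probability is P(orange next | data) = (0)(5/19) + (1/3)(10/19) + (1)(4/19) = 22/57.

0.386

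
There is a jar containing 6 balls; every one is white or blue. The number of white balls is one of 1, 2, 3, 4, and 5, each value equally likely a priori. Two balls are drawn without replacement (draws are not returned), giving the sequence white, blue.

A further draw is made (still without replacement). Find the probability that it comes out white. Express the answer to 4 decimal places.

0.5000

The likelihood of the observed sequence under each hypothesis: P(data | r = 1) = (1/6)(5/5) = 1/6; P(data | r = 2) = (2/6)(4/5) = 4/15; P(data | r = 3) = (3/6)(3/5) = 3/10; P(data | r = 4) = (4/6)(2/5) = 4/15; P(data | r = 5) = (5/6)(1/5) = 1/6.
Weighting by the prior gives 1/5 · 1/6 = 1/30, 1/5 · 4/15 = 4/75, 1/5 · 3/10 = 3/50, 1/5 · 4/15 = 4/75, 1/5 · 1/6 = 1/30; these sum to 7/30.
Dividing through by the total gives posterior P(r = 1 | data) = 1/7, P(r = 2 | data) = 8/35, P(r = 3 | data) = 9/35, P(r = 4 | data) = 8/35, P(r = 5 | data) = 1/7.
So P(white next | data) = Σ P(white next | H) P(H | data) = (0)(1/7) + (1/4)(8/35) + (1/2)(9/35) + (3/4)(8/35) + (1)(1/7) = 1/2.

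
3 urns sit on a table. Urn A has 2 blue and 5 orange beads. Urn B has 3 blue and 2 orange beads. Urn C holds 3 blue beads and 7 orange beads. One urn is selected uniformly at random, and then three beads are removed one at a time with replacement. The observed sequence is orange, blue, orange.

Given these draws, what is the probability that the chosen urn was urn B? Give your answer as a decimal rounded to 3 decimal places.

0.247

Under each hypothesis, the probability of the observed sequence is: P(data | urn A) = (5/7)(2/7)(5/7) = 0.14577; P(data | urn B) = (2/5)(3/5)(2/5) = 0.096; P(data | urn C) = (7/10)(3/10)(7/10) = 0.147.
The prior-weighted likelihoods are 1/3 · 0.14577 = 0.048591, 1/3 · 0.096 = 0.032, 1/3 · 0.147 = 0.049; these sum to 0.12959.
Hence P(urn B | data) = (0.032) / (0.12959) = 0.24693.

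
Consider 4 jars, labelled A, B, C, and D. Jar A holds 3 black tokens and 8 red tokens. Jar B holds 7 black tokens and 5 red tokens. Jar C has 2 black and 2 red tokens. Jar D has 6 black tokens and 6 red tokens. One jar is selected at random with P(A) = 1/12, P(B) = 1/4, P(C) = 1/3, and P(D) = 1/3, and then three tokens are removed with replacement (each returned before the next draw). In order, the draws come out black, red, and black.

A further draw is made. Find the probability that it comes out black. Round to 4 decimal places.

0.5156

The likelihood of the observed sequence under each hypothesis: P(data | jar A) = (3/11)(8/11)(3/11) = 0.054095; P(data | jar B) = (7/12)(5/12)(7/12) = 0.14178; P(data | jar C) = (2/4)(2/4)(2/4) = 0.125; P(data | jar D) = (6/12)(6/12)(6/12) = 0.125.
Weighting by the prior gives 1/12 · 0.054095 = 0.0045079, 1/4 · 0.14178 = 0.035446, 1/3 · 0.125 = 0.041667, 1/3 · 0.125 = 0.041667; summing to 0.12329.
Normalising, the posterior is P(jar A | data) = 0.036564, P(jar B | data) = 0.28751, P(jar C | data) = 0.33797, P(jar D | data) = 0.33797.
Averaging over the posterior, P(black next | data) = (3/11)(0.036564) + (7/12)(0.28751) + (1/2)(0.33797) + (1/2)(0.33797) = 0.51565.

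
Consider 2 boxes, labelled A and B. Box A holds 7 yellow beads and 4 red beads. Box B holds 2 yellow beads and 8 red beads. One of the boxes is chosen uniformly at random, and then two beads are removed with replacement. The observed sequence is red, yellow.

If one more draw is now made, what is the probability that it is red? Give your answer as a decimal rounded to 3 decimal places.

0.542

For each hypothesis, P(data | H) works out to: P(data | box A) = (4/11)(7/11) = 0.2314; P(data | box B) = (8/10)(2/10) = 0.16.
Multiplying each by its prior: 1/2 · 0.2314 = 0.1157, 1/2 · 0.16 = 0.08; summing to 0.1957.
Normalising, the posterior is P(box A | data) = 0.59122, P(box B | data) = 0.40878.
Averaging over the posterior, P(red next | data) = (4/11)(0.59122) + (4/5)(0.40878) = 0.54201.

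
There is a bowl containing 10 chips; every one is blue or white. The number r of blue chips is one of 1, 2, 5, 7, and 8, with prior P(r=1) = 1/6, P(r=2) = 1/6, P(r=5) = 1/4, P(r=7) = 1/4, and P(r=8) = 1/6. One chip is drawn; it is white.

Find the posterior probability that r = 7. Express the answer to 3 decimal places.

0.145

The likelihood of this draw under each hypothesis: P(data | r = 1) = (9/10) = 9/10; P(data | r = 2) = (8/10) = 4/5; P(data | r = 5) = (5/10) = 1/2; P(data | r = 7) = (3/10) = 3/10; P(data | r = 8) = (2/10) = 1/5.
Weighting by the prior gives 1/6 · 9/10 = 3/20, 1/6 · 4/5 = 2/15, 1/4 · 1/2 = 1/8, 1/4 · 3/10 = 3/40, 1/6 · 1/5 = 1/30; summing to 31/60.
Hence P(r = 7 | data) = (3/40) / (31/60) = 9/62.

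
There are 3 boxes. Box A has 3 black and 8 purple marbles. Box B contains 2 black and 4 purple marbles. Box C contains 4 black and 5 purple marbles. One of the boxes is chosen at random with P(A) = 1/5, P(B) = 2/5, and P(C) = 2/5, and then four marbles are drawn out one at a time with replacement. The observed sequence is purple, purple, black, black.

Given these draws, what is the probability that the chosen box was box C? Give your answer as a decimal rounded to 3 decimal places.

0.469

For each hypothesis, P(data | H) works out to: P(data | box A) = (8/11)(8/11)(3/11)(3/11) = 0.039342; P(data | box B) = (4/6)(4/6)(2/6)(2/6) = 0.049383; P(data | box C) = (5/9)(5/9)(4/9)(4/9) = 0.060966.
Weighting by the prior gives 1/5 · 0.039342 = 0.0078683, 2/5 · 0.049383 = 0.019753, 2/5 · 0.060966 = 0.024387; with total 0.052008.
By Bayes' rule, P(box C | data) = (0.024387) / (0.052008) = 0.4689.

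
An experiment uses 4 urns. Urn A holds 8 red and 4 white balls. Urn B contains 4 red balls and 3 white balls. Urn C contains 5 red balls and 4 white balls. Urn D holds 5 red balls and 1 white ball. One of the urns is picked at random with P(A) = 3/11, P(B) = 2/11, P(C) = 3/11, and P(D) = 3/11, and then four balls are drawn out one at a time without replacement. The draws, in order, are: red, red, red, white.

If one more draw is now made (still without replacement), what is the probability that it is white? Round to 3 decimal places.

0.308

Compute the likelihood of the observed sequence for each case: P(data | urn A) = (8/12)(7/11)(6/10)(4/9) = 0.11313; P(data | urn B) = (4/7)(3/6)(2/5)(3/4) = 0.085714; P(data | urn C) = (5/9)(4/8)(3/7)(4/6) = 0.079365; P(data | urn D) = (5/6)(4/5)(3/4)(1/3) = 0.16667.
Weighting by the prior gives 3/11 · 0.11313 = 0.030854, 2/11 · 0.085714 = 0.015584, 3/11 · 0.079365 = 0.021645, 3/11 · 0.16667 = 0.045455; these sum to 0.11354.
Dividing through by the total gives posterior P(urn A | data) = 0.27175, P(urn B | data) = 0.13726, P(urn C | data) = 0.19064, P(urn D | data) = 0.40035.
The predictive probability is P(white next | data) = (3/8)(0.27175) + (2/3)(0.13726) + (3/5)(0.19064) + (0)(0.40035) = 0.3078.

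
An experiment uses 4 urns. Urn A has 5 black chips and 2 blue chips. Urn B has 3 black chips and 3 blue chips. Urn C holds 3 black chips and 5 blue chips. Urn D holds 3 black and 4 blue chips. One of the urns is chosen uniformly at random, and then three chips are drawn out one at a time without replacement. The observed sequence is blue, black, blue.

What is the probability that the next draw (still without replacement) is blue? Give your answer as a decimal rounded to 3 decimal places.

Compute the likelihood of the observed sequence for each case: P(data | urn A) = (2/7)(5/6)(1/5) = 1/21; P(data | urn B) = (3/6)(3/5)(2/4) = 3/20; P(data | urn C) = (5/8)(3/7)(4/6) = 5/28; P(data | urn D) = (4/7)(3/6)(3/5) = 6/35.
The prior-weighted likelihoods are 1/4 · 1/21 = 1/84, 1/4 · 3/20 = 3/80, 1/4 · 5/28 = 5/112, 1/4 · 6/35 = 3/70; summing to 23/168.
Dividing through by the total gives posterior P(urn A | data) = 2/23, P(urn B | data) = 63/230, P(urn C | data) = 15/46, P(urn D | data) = 36/115.
So P(blue next | data) = Σ P(blue next | H) P(H | data) = (0)(2/23) + (1/3)(63/230) + (3/5)(15/46) + (1/2)(36/115) = 51/115.

0.443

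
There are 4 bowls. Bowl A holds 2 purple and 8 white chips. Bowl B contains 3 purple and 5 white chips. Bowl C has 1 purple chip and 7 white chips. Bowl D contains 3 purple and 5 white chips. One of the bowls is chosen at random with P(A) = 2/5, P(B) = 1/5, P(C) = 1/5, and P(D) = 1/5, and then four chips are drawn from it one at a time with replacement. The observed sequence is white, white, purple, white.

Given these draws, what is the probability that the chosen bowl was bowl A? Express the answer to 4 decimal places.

Under each hypothesis, the probability of the observed sequence is: P(data | bowl A) = (8/10)(8/10)(2/10)(8/10) = 0.1024; P(data | bowl B) = (5/8)(5/8)(3/8)(5/8) = 0.091553; P(data | bowl C) = (7/8)(7/8)(1/8)(7/8) = 0.08374; P(data | bowl D) = (5/8)(5/8)(3/8)(5/8) = 0.091553.
Weighting by the prior gives 2/5 · 0.1024 = 0.04096, 1/5 · 0.091553 = 0.018311, 1/5 · 0.08374 = 0.016748, 1/5 · 0.091553 = 0.018311; summing to 0.094329.
Therefore the posterior P(bowl A | data) = (0.04096) / (0.094329) = 0.43422.

0.4342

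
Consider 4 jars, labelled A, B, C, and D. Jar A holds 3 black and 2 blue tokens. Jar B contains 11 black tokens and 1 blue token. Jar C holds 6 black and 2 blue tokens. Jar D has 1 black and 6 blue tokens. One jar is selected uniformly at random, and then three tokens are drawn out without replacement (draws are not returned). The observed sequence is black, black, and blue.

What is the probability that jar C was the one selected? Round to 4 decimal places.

0.3866

The likelihood of the observed sequence under each hypothesis: P(data | jar A) = (3/5)(2/4)(2/3) = 1/5; P(data | jar B) = (11/12)(10/11)(1/10) = 1/12; P(data | jar C) = (6/8)(5/7)(2/6) = 5/28; P(data | jar D) = (1/7)(0/6) = 0.
Weighting by the prior gives 1/4 · 1/5 = 1/20, 1/4 · 1/12 = 1/48, 1/4 · 5/28 = 5/112, 1/4 · 0 = 0; these sum to 97/840.
Therefore the posterior P(jar C | data) = (5/112) / (97/840) = 75/194.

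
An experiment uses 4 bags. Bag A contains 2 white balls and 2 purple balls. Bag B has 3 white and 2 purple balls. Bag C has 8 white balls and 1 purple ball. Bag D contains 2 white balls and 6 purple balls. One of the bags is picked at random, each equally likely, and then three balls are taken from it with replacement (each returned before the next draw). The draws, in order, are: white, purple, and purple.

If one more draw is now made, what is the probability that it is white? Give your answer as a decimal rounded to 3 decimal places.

0.443

For each hypothesis, P(data | H) works out to: P(data | bag A) = (2/4)(2/4)(2/4) = 0.125; P(data | bag B) = (3/5)(2/5)(2/5) = 0.096; P(data | bag C) = (8/9)(1/9)(1/9) = 0.010974; P(data | bag D) = (2/8)(6/8)(6/8) = 0.14062.
Weighting by the prior gives 1/4 · 0.125 = 0.03125, 1/4 · 0.096 = 0.024, 1/4 · 0.010974 = 0.0027435, 1/4 · 0.14062 = 0.035156; summing to 0.09315.
Dividing through by the total gives posterior P(bag A | data) = 0.33548, P(bag B | data) = 0.25765, P(bag C | data) = 0.029452, P(bag D | data) = 0.37742.
Averaging over the posterior, P(white next | data) = (1/2)(0.33548) + (3/5)(0.25765) + (8/9)(0.029452) + (1/4)(0.37742) = 0.44286.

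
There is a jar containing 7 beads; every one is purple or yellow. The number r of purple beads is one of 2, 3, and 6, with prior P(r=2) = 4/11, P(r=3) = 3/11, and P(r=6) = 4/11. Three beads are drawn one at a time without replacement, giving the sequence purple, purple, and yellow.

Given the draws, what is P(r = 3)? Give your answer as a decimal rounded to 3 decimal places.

0.310

Compute the likelihood of the observed sequence for each case: P(data | r = 2) = (2/7)(1/6)(5/5) = 0.047619; P(data | r = 3) = (3/7)(2/6)(4/5) = 0.11429; P(data | r = 6) = (6/7)(5/6)(1/5) = 0.14286.
The prior-weighted likelihoods are 4/11 · 0.047619 = 0.017316, 3/11 · 0.11429 = 0.031169, 4/11 · 0.14286 = 0.051948; summing to 0.10043.
So P(r = 3 | data) = (0.031169) / (0.10043) = 0.31034.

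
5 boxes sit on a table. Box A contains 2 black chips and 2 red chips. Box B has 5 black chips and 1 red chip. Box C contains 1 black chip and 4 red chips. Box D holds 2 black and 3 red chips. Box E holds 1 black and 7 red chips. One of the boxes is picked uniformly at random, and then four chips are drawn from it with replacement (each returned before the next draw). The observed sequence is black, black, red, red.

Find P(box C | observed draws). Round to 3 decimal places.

Under each hypothesis, the probability of the observed sequence is: P(data | box A) = (2/4)(2/4)(2/4)(2/4) = 0.0625; P(data | box B) = (5/6)(5/6)(1/6)(1/6) = 0.01929; P(data | box C) = (1/5)(1/5)(4/5)(4/5) = 0.0256; P(data | box D) = (2/5)(2/5)(3/5)(3/5) = 0.0576; P(data | box E) = (1/8)(1/8)(7/8)(7/8) = 0.011963.
Weighting by the prior gives 1/5 · 0.0625 = 0.0125, 1/5 · 0.01929 = 0.003858, 1/5 · 0.0256 = 0.00512, 1/5 · 0.0576 = 0.01152, 1/5 · 0.011963 = 0.0023926; these sum to 0.035391.
Hence P(box C | data) = (0.00512) / (0.035391) = 0.14467.

0.145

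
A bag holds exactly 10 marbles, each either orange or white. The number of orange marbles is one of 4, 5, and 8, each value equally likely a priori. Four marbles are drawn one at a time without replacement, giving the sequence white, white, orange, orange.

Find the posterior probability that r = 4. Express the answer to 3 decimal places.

0.413

The likelihood of the observed sequence under each hypothesis: P(data | r = 4) = (6/10)(5/9)(4/8)(3/7) = 0.071429; P(data | r = 5) = (5/10)(4/9)(5/8)(4/7) = 0.079365; P(data | r = 8) = (2/10)(1/9)(8/8)(7/7) = 0.022222.
The prior-weighted likelihoods are 1/3 · 0.071429 = 0.02381, 1/3 · 0.079365 = 0.026455, 1/3 · 0.022222 = 0.0074074; summing to 0.057672.
By Bayes' rule, P(r = 4 | data) = (0.02381) / (0.057672) = 0.41284.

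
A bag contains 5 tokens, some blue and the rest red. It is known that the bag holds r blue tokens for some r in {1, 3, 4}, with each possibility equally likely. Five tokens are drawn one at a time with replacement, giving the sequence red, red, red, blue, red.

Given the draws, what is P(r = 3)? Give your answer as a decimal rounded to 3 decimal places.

For each hypothesis, P(data | H) works out to: P(data | r = 1) = (4/5)(4/5)(4/5)(1/5)(4/5) = 0.08192; P(data | r = 3) = (2/5)(2/5)(2/5)(3/5)(2/5) = 0.01536; P(data | r = 4) = (1/5)(1/5)(1/5)(4/5)(1/5) = 0.00128.
The prior-weighted likelihoods are 1/3 · 0.08192 = 0.027307, 1/3 · 0.01536 = 0.00512, 1/3 · 0.00128 = 0.00042667; these sum to 0.032853.
By Bayes' rule, P(r = 3 | data) = (0.00512) / (0.032853) = 0.15584.

0.156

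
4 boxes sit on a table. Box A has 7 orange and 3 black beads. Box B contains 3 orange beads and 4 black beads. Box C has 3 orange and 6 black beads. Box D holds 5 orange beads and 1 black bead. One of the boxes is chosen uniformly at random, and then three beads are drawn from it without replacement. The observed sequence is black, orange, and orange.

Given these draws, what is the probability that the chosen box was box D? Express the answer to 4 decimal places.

Under each hypothesis, the probability of the observed sequence is: P(data | box A) = (3/10)(7/9)(6/8) = 0.175; P(data | box B) = (4/7)(3/6)(2/5) = 0.11429; P(data | box C) = (6/9)(3/8)(2/7) = 0.071429; P(data | box D) = (1/6)(5/5)(4/4) = 0.16667.
Weighting by the prior gives 1/4 · 0.175 = 0.04375, 1/4 · 0.11429 = 0.028571, 1/4 · 0.071429 = 0.017857, 1/4 · 0.16667 = 0.041667; summing to 0.13185.
Therefore the posterior P(box D | data) = (0.041667) / (0.13185) = 0.31603.

0.3160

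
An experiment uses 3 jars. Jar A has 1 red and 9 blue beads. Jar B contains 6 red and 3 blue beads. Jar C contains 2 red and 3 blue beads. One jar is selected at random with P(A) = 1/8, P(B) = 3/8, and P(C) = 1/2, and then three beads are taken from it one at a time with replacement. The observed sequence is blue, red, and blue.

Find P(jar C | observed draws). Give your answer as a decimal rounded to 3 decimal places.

For each hypothesis, P(data | H) works out to: P(data | jar A) = (9/10)(1/10)(9/10) = 0.081; P(data | jar B) = (3/9)(6/9)(3/9) = 0.074074; P(data | jar C) = (3/5)(2/5)(3/5) = 0.144.
Weighting by the prior gives 1/8 · 0.081 = 0.010125, 3/8 · 0.074074 = 0.027778, 1/2 · 0.144 = 0.072; with total 0.1099.
Hence P(jar C | data) = (0.072) / (0.1099) = 0.65512.

0.655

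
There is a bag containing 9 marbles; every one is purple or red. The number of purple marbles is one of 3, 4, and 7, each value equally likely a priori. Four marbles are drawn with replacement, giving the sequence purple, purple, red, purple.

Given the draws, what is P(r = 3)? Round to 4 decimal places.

0.1387

For each hypothesis, P(data | H) works out to: P(data | r = 3) = (3/9)(3/9)(6/9)(3/9) = 0.024691; P(data | r = 4) = (4/9)(4/9)(5/9)(4/9) = 0.048773; P(data | r = 7) = (7/9)(7/9)(2/9)(7/9) = 0.10456.
Weighting by the prior gives 1/3 · 0.024691 = 0.0082305, 1/3 · 0.048773 = 0.016258, 1/3 · 0.10456 = 0.034852; summing to 0.059341.
By Bayes' rule, P(r = 3 | data) = (0.0082305) / (0.059341) = 0.1387.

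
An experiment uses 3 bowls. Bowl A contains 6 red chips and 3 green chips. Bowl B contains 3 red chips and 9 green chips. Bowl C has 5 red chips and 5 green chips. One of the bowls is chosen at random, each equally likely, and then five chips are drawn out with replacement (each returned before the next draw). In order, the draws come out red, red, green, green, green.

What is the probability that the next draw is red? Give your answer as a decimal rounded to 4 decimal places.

0.4481

Under each hypothesis, the probability of the observed sequence is: P(data | bowl A) = (6/9)(6/9)(3/9)(3/9)(3/9) = 0.016461; P(data | bowl B) = (3/12)(3/12)(9/12)(9/12)(9/12) = 0.026367; P(data | bowl C) = (5/10)(5/10)(5/10)(5/10)(5/10) = 0.03125.
The prior-weighted likelihoods are 1/3 · 0.016461 = 0.005487, 1/3 · 0.026367 = 0.0087891, 1/3 · 0.03125 = 0.010417; summing to 0.024693.
Dividing through by the total gives posterior P(bowl A | data) = 0.22221, P(bowl B | data) = 0.35594, P(bowl C | data) = 0.42185.
So P(red next | data) = Σ P(red next | H) P(H | data) = (2/3)(0.22221) + (1/4)(0.35594) + (1/2)(0.42185) = 0.44805.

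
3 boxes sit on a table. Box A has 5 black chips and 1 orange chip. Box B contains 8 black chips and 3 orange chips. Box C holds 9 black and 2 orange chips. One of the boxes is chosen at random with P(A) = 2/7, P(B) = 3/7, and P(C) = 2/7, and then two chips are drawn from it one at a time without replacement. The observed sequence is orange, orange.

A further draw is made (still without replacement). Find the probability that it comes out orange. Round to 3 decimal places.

The likelihood of the observed sequence under each hypothesis: P(data | box A) = (1/6)(0/5) = 0; P(data | box B) = (3/11)(2/10) = 3/55; P(data | box C) = (2/11)(1/10) = 1/55.
Multiplying each by its prior: 2/7 · 0 = 0, 3/7 · 3/55 = 9/385, 2/7 · 1/55 = 2/385; these sum to 1/35.
Normalising, the posterior is P(box A | data) = 0, P(box B | data) = 9/11, P(box C | data) = 2/11.
So P(orange next | data) = Σ P(orange next | H) P(H | data) = (1/9)(9/11) + (0)(2/11) = 1/11.

0.091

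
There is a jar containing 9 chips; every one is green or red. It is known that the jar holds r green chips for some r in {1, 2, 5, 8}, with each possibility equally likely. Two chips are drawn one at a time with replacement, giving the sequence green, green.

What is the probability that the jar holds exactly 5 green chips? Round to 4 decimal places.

0.2660

The likelihood of the observed sequence under each hypothesis: P(data | r = 1) = (1/9)(1/9) = 1/81; P(data | r = 2) = (2/9)(2/9) = 4/81; P(data | r = 5) = (5/9)(5/9) = 25/81; P(data | r = 8) = (8/9)(8/9) = 64/81.
The prior-weighted likelihoods are 1/4 · 1/81 = 1/324, 1/4 · 4/81 = 1/81, 1/4 · 25/81 = 25/324, 1/4 · 64/81 = 16/81; summing to 47/162.
By Bayes' rule, P(r = 5 | data) = (25/324) / (47/162) = 25/94.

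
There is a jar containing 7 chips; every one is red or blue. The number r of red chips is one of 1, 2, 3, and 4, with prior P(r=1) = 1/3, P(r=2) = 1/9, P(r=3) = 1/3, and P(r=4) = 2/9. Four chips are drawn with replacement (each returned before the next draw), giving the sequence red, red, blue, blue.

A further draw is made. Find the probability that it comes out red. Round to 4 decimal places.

0.4243

Compute the likelihood of the observed sequence for each case: P(data | r = 1) = (1/7)(1/7)(6/7)(6/7) = 0.014994; P(data | r = 2) = (2/7)(2/7)(5/7)(5/7) = 0.041649; P(data | r = 3) = (3/7)(3/7)(4/7)(4/7) = 0.059975; P(data | r = 4) = (4/7)(4/7)(3/7)(3/7) = 0.059975.
Multiplying each by its prior: 1/3 · 0.014994 = 0.0049979, 1/9 · 0.041649 = 0.0046277, 1/3 · 0.059975 = 0.019992, 2/9 · 0.059975 = 0.013328; summing to 0.042945.
The posterior is then P(r = 1 | data) = 0.11638, P(r = 2 | data) = 0.10776, P(r = 3 | data) = 0.46552, P(r = 4 | data) = 0.31034.
So P(red next | data) = Σ P(red next | H) P(H | data) = (1/7)(0.11638) + (2/7)(0.10776) + (3/7)(0.46552) + (4/7)(0.31034) = 0.42426.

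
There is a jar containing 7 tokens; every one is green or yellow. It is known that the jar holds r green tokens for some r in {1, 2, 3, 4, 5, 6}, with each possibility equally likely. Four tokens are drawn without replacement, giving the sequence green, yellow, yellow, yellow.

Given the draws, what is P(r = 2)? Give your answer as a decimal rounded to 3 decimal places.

The likelihood of the observed sequence under each hypothesis: P(data | r = 1) = (1/7)(6/6)(5/5)(4/4) = 1/7; P(data | r = 2) = (2/7)(5/6)(4/5)(3/4) = 1/7; P(data | r = 3) = (3/7)(4/6)(3/5)(2/4) = 3/35; P(data | r = 4) = (4/7)(3/6)(2/5)(1/4) = 1/35; P(data | r = 5) = (5/7)(2/6)(1/5)(0/4) = 0; P(data | r = 6) = (6/7)(1/6)(0/5) = 0.
Multiplying each by its prior: 1/6 · 1/7 = 1/42, 1/6 · 1/7 = 1/42, 1/6 · 3/35 = 1/70, 1/6 · 1/35 = 1/210, 1/6 · 0 = 0, 1/6 · 0 = 0; these sum to 1/15.
Hence P(r = 2 | data) = (1/42) / (1/15) = 5/14.

0.357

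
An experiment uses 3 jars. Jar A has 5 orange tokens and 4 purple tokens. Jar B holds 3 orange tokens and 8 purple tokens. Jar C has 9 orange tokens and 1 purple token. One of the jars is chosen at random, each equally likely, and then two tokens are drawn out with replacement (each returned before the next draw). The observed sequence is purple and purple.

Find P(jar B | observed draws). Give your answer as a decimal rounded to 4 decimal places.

The likelihood of the observed sequence under each hypothesis: P(data | jar A) = (4/9)(4/9) = 0.19753; P(data | jar B) = (8/11)(8/11) = 0.52893; P(data | jar C) = (1/10)(1/10) = 0.01.
The prior-weighted likelihoods are 1/3 · 0.19753 = 0.065844, 1/3 · 0.52893 = 0.17631, 1/3 · 0.01 = 0.0033333; with total 0.24549.
Therefore the posterior P(jar B | data) = (0.17631) / (0.24549) = 0.7182.

0.7182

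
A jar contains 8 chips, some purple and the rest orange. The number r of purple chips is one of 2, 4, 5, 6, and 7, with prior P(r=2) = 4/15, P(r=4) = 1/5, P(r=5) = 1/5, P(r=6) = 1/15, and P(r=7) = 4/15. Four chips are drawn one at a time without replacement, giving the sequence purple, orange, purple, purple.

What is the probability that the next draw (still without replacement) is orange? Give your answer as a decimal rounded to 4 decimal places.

Under each hypothesis, the probability of the observed sequence is: P(data | r = 2) = (2/8)(6/7)(1/6)(0/5) = 0; P(data | r = 4) = (4/8)(4/7)(3/6)(2/5) = 2/35; P(data | r = 5) = (5/8)(3/7)(4/6)(3/5) = 3/28; P(data | r = 6) = (6/8)(2/7)(5/6)(4/5) = 1/7; P(data | r = 7) = (7/8)(1/7)(6/6)(5/5) = 1/8.
Weighting by the prior gives 4/15 · 0 = 0, 1/5 · 2/35 = 2/175, 1/5 · 3/28 = 3/140, 1/15 · 1/7 = 1/105, 4/15 · 1/8 = 1/30; summing to 53/700.
The posterior is then P(r = 2 | data) = 0, P(r = 4 | data) = 8/53, P(r = 5 | data) = 15/53, P(r = 6 | data) = 20/159, P(r = 7 | data) = 70/159.
So P(orange next | data) = Σ P(orange next | H) P(H | data) = (3/4)(8/53) + (1/2)(15/53) + (1/4)(20/159) + (0)(70/159) = 91/318.

0.2862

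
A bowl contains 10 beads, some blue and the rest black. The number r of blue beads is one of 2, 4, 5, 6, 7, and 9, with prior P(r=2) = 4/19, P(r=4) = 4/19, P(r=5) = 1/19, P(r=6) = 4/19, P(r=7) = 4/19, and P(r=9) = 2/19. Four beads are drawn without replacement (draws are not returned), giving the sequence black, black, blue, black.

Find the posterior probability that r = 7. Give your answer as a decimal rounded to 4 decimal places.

For each hypothesis, P(data | H) works out to: P(data | r = 2) = (8/10)(7/9)(2/8)(6/7) = 0.13333; P(data | r = 4) = (6/10)(5/9)(4/8)(4/7) = 0.095238; P(data | r = 5) = (5/10)(4/9)(5/8)(3/7) = 0.059524; P(data | r = 6) = (4/10)(3/9)(6/8)(2/7) = 0.028571; P(data | r = 7) = (3/10)(2/9)(7/8)(1/7) = 0.0083333; P(data | r = 9) = (1/10)(0/9) = 0.
Multiplying each by its prior: 4/19 · 0.13333 = 0.02807, 4/19 · 0.095238 = 0.02005, 1/19 · 0.059524 = 0.0031328, 4/19 · 0.028571 = 0.006015, 4/19 · 0.0083333 = 0.0017544, 2/19 · 0 = 0; these sum to 0.059023.
Hence P(r = 7 | data) = (0.0017544) / (0.059023) = 0.029724.

0.0297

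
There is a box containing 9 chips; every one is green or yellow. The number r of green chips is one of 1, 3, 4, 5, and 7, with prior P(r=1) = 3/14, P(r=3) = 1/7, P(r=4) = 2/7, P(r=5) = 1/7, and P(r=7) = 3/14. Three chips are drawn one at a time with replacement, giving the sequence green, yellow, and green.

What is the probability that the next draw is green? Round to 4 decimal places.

For each hypothesis, P(data | H) works out to: P(data | r = 1) = (1/9)(8/9)(1/9) = 0.010974; P(data | r = 3) = (3/9)(6/9)(3/9) = 0.074074; P(data | r = 4) = (4/9)(5/9)(4/9) = 0.10974; P(data | r = 5) = (5/9)(4/9)(5/9) = 0.13717; P(data | r = 7) = (7/9)(2/9)(7/9) = 0.13443.
Multiplying each by its prior: 3/14 · 0.010974 = 0.0023516, 1/7 · 0.074074 = 0.010582, 2/7 · 0.10974 = 0.031354, 1/7 · 0.13717 = 0.019596, 3/14 · 0.13443 = 0.028807; with total 0.092691.
The posterior is then P(r = 1 | data) = 0.02537, P(r = 3 | data) = 0.11416, P(r = 4 | data) = 0.33827, P(r = 5 | data) = 0.21142, P(r = 7 | data) = 0.31078.
Averaging over the posterior, P(green next | data) = (1/9)(0.02537) + (1/3)(0.11416) + (4/9)(0.33827) + (5/9)(0.21142) + (7/9)(0.31078) = 0.55039.

0.5504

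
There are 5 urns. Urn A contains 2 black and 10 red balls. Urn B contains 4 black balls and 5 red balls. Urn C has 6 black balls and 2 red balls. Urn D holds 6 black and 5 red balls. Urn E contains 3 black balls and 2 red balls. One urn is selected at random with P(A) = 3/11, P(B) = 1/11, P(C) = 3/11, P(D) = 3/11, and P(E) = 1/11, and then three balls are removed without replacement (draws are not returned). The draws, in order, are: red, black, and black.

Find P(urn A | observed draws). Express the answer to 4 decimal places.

0.0336

Under each hypothesis, the probability of the observed sequence is: P(data | urn A) = (10/12)(2/11)(1/10) = 0.015152; P(data | urn B) = (5/9)(4/8)(3/7) = 0.11905; P(data | urn C) = (2/8)(6/7)(5/6) = 0.17857; P(data | urn D) = (5/11)(6/10)(5/9) = 0.15152; P(data | urn E) = (2/5)(3/4)(2/3) = 0.2.
Weighting by the prior gives 3/11 · 0.015152 = 0.0041322, 1/11 · 0.11905 = 0.010823, 3/11 · 0.17857 = 0.048701, 3/11 · 0.15152 = 0.041322, 1/11 · 0.2 = 0.018182; with total 0.12316.
So P(urn A | data) = (0.0041322) / (0.12316) = 0.033552.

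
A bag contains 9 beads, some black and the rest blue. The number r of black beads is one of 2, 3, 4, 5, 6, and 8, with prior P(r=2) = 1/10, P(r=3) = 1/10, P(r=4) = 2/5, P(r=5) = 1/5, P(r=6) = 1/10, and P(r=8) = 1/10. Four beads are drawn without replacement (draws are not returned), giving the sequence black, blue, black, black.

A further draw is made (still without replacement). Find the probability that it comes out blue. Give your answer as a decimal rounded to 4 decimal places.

0.5035

Under each hypothesis, the probability of the observed sequence is: P(data | r = 2) = (2/9)(7/8)(1/7)(0/6) = 0; P(data | r = 3) = (3/9)(6/8)(2/7)(1/6) = 1/84; P(data | r = 4) = (4/9)(5/8)(3/7)(2/6) = 5/126; P(data | r = 5) = (5/9)(4/8)(4/7)(3/6) = 5/63; P(data | r = 6) = (6/9)(3/8)(5/7)(4/6) = 5/42; P(data | r = 8) = (8/9)(1/8)(7/7)(6/6) = 1/9.
The prior-weighted likelihoods are 1/10 · 0 = 0, 1/10 · 1/84 = 1/840, 2/5 · 5/126 = 1/63, 1/5 · 5/63 = 1/63, 1/10 · 5/42 = 1/84, 1/10 · 1/9 = 1/90; these sum to 47/840.
Normalising, the posterior is P(r = 2 | data) = 0, P(r = 3 | data) = 1/47, P(r = 4 | data) = 40/141, P(r = 5 | data) = 40/141, P(r = 6 | data) = 10/47, P(r = 8 | data) = 28/141.
So P(blue next | data) = Σ P(blue next | H) P(H | data) = (1)(1/47) + (4/5)(40/141) + (3/5)(40/141) + (2/5)(10/47) + (0)(28/141) = 71/141.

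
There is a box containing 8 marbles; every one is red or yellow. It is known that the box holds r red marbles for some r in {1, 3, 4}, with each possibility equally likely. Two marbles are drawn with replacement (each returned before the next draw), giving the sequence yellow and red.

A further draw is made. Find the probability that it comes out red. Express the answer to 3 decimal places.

0.382

The likelihood of the observed sequence under each hypothesis: P(data | r = 1) = (7/8)(1/8) = 7/64; P(data | r = 3) = (5/8)(3/8) = 15/64; P(data | r = 4) = (4/8)(4/8) = 1/4.
Multiplying each by its prior: 1/3 · 7/64 = 7/192, 1/3 · 15/64 = 5/64, 1/3 · 1/4 = 1/12; these sum to 19/96.
The posterior is then P(r = 1 | data) = 7/38, P(r = 3 | data) = 15/38, P(r = 4 | data) = 8/19.
The predictive probability is P(red next | data) = (1/8)(7/38) + (3/8)(15/38) + (1/2)(8/19) = 29/76.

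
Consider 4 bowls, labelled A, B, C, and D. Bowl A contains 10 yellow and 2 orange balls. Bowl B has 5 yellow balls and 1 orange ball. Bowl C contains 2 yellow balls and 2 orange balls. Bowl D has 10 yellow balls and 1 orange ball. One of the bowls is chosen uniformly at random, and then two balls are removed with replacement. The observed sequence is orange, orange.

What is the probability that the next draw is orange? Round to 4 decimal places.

The likelihood of the observed sequence under each hypothesis: P(data | bowl A) = (2/12)(2/12) = 0.027778; P(data | bowl B) = (1/6)(1/6) = 0.027778; P(data | bowl C) = (2/4)(2/4) = 0.25; P(data | bowl D) = (1/11)(1/11) = 0.0082645.
The prior-weighted likelihoods are 1/4 · 0.027778 = 0.0069444, 1/4 · 0.027778 = 0.0069444, 1/4 · 0.25 = 0.0625, 1/4 · 0.0082645 = 0.0020661; summing to 0.078455.
The posterior is then P(bowl A | data) = 0.088515, P(bowl B | data) = 0.088515, P(bowl C | data) = 0.79663, P(bowl D | data) = 0.026335.
Averaging over the posterior, P(orange next | data) = (1/6)(0.088515) + (1/6)(0.088515) + (1/2)(0.79663) + (1/11)(0.026335) = 0.43022.

0.4302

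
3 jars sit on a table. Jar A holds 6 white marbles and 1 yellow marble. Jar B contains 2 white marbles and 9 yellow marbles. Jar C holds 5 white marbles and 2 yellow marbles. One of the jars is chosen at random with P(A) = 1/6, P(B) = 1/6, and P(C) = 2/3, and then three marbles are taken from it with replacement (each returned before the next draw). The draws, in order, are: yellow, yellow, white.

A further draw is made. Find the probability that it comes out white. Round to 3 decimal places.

0.547

The likelihood of the observed sequence under each hypothesis: P(data | jar A) = (1/7)(1/7)(6/7) = 0.017493; P(data | jar B) = (9/11)(9/11)(2/11) = 0.12171; P(data | jar C) = (2/7)(2/7)(5/7) = 0.058309.
Weighting by the prior gives 1/6 · 0.017493 = 0.0029155, 1/6 · 0.12171 = 0.020285, 2/3 · 0.058309 = 0.038873; summing to 0.062074.
The posterior is then P(jar A | data) = 0.046968, P(jar B | data) = 0.3268, P(jar C | data) = 0.62624.
Averaging over the posterior, P(white next | data) = (6/7)(0.046968) + (2/11)(0.3268) + (5/7)(0.62624) = 0.54699.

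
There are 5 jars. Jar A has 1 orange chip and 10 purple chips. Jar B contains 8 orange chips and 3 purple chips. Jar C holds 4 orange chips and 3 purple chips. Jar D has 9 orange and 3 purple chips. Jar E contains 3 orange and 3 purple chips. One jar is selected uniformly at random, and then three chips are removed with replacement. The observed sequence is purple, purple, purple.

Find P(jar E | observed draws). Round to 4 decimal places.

0.1261

Compute the likelihood of the observed sequence for each case: P(data | jar A) = (10/11)(10/11)(10/11) = 0.75131; P(data | jar B) = (3/11)(3/11)(3/11) = 0.020285; P(data | jar C) = (3/7)(3/7)(3/7) = 0.078717; P(data | jar D) = (3/12)(3/12)(3/12) = 0.015625; P(data | jar E) = (3/6)(3/6)(3/6) = 0.125.
Weighting by the prior gives 1/5 · 0.75131 = 0.15026, 1/5 · 0.020285 = 0.0040571, 1/5 · 0.078717 = 0.015743, 1/5 · 0.015625 = 0.003125, 1/5 · 0.125 = 0.025; these sum to 0.19819.
Therefore the posterior P(jar E | data) = (0.025) / (0.19819) = 0.12614.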